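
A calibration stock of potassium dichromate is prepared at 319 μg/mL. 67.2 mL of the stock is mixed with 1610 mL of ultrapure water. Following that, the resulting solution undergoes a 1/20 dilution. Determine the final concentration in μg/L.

639 μg/L

Overall dilution factor = 24.96 × 20 = 499.
319 μg/mL / 499 = 0.639 μg/mL = 639 μg/L.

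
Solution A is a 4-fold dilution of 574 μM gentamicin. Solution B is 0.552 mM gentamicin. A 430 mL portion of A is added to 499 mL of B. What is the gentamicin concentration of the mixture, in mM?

C_A = 574 μM / 4 = 144 μM.
C_B = 0.552 mM = 552 μM.
C_mix = (C_A·V_A + C_B·V_B)/(V_A + V_B) = (144×430 + 552×499) / 929.0 = 363 μM = 0.363 mM.

0.363 mM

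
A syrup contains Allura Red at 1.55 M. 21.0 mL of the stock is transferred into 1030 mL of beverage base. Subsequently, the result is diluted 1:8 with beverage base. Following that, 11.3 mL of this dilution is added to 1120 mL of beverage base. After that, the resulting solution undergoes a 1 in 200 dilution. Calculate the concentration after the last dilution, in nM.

Overall dilution factor = 50.05 × 8 × 100.1 × 200 = 8.02 × 10⁶.
1.55 M / 8.02 × 10⁶ = 1.93 × 10⁻⁷ M = 193 nM.

193 nM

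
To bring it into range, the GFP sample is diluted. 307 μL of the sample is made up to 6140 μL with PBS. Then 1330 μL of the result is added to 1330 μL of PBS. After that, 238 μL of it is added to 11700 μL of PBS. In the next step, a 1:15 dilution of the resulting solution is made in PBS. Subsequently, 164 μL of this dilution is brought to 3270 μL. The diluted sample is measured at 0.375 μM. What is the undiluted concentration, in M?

0.225 M

Overall dilution factor = 20 × 2 × 50.16 × 15 × 19.94 = 6.00 × 10⁵.
Original = 0.375 μM × 6.00 × 10⁵ = 2.25 × 10⁵ μM = 0.225 M.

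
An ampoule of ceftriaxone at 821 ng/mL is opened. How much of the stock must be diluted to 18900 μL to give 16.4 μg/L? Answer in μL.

16.4 μg/L = 16.4 ng/mL.
V₁ = C₂V₂/C₁ = 16.4 × 18900 / 821 = 378 μL.

378 μL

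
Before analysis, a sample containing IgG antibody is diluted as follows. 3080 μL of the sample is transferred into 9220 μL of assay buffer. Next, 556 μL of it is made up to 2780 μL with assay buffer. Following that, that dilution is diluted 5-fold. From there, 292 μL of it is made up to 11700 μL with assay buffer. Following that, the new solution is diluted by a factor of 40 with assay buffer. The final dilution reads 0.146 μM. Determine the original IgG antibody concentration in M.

Overall dilution factor = 3.994 × 5 × 5 × 40.07 × 40 = 1.60 × 10⁵.
Original = 0.146 μM × 1.60 × 10⁵ = 2.34 × 10⁴ μM = 0.0234 M.

0.0234 M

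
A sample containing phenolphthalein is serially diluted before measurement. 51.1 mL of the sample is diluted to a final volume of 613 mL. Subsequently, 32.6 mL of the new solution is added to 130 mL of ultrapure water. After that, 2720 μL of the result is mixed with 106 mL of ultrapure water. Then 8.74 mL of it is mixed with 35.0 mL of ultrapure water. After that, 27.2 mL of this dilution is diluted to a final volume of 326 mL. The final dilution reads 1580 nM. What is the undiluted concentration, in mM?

227 mM

Overall dilution factor = 12.00 × 4.988 × 39.97 × 5.005 × 11.99 = 1.43 × 10⁵.
Original = 1580 nM × 1.43 × 10⁵ = 2.27 × 10⁸ nM = 227 mM.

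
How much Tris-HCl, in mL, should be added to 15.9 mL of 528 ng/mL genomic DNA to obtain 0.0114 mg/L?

721 mL

0.0114 mg/L = 11.4 ng/mL.
V₂ = C₁V₁/C₂ = 528 × 15.9 / 11.4 = 736 mL.
Diluent to add = V₂ − V₁ = 736 − 15.9 = 721 mL.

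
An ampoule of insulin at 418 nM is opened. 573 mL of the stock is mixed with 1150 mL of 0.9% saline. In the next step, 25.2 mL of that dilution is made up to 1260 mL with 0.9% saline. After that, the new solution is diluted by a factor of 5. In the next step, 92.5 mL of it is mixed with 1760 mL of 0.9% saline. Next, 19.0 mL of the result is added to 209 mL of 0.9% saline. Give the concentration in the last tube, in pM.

2.31 pM

Overall dilution factor = 3.007 × 50 × 5 × 20.03 × 12 = 1.81 × 10⁵.
418 nM / 1.81 × 10⁵ = 2.31 × 10⁻³ nM = 2.31 pM.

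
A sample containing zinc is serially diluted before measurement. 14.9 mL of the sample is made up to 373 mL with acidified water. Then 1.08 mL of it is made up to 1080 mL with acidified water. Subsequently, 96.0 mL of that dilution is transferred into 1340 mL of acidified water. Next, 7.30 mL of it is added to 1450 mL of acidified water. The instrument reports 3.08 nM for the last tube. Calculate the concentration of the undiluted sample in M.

Overall dilution factor = 25.03 × 1000 × 14.96 × 199.6 = 7.48 × 10⁷.
Original = 3.08 nM × 7.48 × 10⁷ = 2.30 × 10⁸ nM = 0.230 M.

0.230 M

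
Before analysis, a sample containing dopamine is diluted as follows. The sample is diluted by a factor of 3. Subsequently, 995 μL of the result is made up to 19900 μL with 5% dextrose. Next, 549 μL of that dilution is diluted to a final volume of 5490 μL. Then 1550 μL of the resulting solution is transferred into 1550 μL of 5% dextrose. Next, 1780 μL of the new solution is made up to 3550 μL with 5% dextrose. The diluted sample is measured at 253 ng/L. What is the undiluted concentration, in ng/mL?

605 ng/mL

Overall dilution factor = 3 × 20 × 10 × 2 × 1.994 = 2393.
Original = 253 ng/L × 2393 = 6.05 × 10⁵ ng/L = 605 ng/mL.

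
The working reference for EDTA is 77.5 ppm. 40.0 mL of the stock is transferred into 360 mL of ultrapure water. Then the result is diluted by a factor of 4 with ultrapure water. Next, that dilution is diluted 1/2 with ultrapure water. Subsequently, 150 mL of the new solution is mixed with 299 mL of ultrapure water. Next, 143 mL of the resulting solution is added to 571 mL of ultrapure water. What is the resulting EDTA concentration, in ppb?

64.8 ppb

Overall dilution factor = 10 × 4 × 2 × 2.993 × 4.993 = 1196.
77.5 ppm / 1196 = 0.0648 ppm = 64.8 ppb.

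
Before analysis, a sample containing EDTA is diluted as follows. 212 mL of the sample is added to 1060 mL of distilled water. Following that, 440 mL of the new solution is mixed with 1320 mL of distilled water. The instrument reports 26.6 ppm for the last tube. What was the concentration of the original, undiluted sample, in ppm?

638 ppm

Overall dilution factor = 6 × 4 = 24.0.
Original = 26.6 ppm × 24.0 = 638 ppm.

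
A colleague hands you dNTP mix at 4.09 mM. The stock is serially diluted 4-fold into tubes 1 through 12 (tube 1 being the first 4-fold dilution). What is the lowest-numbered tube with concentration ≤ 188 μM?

Tube n has concentration 4.09 mM / 4ⁿ.
Need 4ⁿ ≥ 4.09 mM / 188 μM = 21.8, so n ≥ 2.22.
First such tube: n = 3.

tube 3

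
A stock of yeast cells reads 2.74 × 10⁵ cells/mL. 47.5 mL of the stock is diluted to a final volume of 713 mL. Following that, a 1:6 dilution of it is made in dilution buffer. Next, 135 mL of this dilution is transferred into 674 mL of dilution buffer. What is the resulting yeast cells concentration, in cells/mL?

508 cells/mL

Overall dilution factor = 15.01 × 6 × 5.993 = 540.
2.74 × 10⁵ cells/mL / 540 = 508 cells/mL.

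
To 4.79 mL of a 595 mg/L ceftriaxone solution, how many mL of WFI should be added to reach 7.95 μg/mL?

7.95 μg/mL = 7.95 mg/L.
V₂ = C₁V₁/C₂ = 595 × 4.79 / 7.95 = 358 mL.
Diluent to add = V₂ − V₁ = 358 − 4.79 = 354 mL.

354 mL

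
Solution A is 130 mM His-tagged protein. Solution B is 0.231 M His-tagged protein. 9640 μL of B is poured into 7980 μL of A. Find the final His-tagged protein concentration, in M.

C_B = 0.231 M = 231 mM.
C_mix = (C_A·V_A + C_B·V_B)/(V_A + V_B) = (130×7980 + 231×9640) / 17620 = 185 mM = 0.185 M.

0.185 M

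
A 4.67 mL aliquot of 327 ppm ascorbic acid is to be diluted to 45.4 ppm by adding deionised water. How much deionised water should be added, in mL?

29.0 mL

V₂ = C₁V₁/C₂ = 327 × 4.67 / 45.4 = 33.6 mL.
Diluent to add = V₂ − V₁ = 33.6 − 4.67 = 29.0 mL.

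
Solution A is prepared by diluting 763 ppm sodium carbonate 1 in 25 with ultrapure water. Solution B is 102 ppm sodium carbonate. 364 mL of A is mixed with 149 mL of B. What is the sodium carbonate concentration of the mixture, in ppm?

51.3 ppm

C_A = 763 ppm / 25 = 30.5 ppm.
C_mix = (C_A·V_A + C_B·V_B)/(V_A + V_B) = (30.5×364 + 102×149) / 513.0 = 51.3 ppm.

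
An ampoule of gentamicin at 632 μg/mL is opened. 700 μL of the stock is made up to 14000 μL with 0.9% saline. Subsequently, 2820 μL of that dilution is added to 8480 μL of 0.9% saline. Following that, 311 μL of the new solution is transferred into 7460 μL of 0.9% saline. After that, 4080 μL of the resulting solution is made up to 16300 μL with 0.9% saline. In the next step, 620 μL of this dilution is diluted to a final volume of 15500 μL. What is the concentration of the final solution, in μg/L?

Overall dilution factor = 20 × 4.007 × 24.99 × 3.995 × 25 = 2.00 × 10⁵.
632 μg/mL / 2.00 × 10⁵ = 3.16 × 10⁻³ μg/mL = 3.16 μg/L.

3.16 μg/L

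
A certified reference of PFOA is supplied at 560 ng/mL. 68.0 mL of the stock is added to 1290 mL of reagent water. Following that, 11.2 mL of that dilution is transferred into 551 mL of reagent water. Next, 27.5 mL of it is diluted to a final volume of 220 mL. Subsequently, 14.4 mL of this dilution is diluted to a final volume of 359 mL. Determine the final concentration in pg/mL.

2.80 pg/mL

Overall dilution factor = 19.97 × 50.20 × 8 × 24.93 = 2.00 × 10⁵.
560 ng/mL / 2.00 × 10⁵ = 2.80 × 10⁻³ ng/mL = 2.80 pg/mL.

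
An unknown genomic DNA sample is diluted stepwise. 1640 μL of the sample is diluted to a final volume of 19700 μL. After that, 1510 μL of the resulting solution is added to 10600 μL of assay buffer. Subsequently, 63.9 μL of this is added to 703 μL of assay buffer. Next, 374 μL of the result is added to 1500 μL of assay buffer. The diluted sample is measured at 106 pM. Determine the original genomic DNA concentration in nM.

614 nM

Overall dilution factor = 12.01 × 8.020 × 12.00 × 5.011 = 5793.
Original = 106 pM × 5793 = 6.14 × 10⁵ pM = 614 nM.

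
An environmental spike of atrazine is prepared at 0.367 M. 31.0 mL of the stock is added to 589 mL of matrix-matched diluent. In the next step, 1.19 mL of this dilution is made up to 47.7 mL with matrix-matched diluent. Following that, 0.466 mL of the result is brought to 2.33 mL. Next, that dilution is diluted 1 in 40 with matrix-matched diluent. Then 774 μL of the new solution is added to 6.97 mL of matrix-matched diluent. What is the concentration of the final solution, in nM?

229 nM

Overall dilution factor = 20 × 40.08 × 5 × 40 × 10.01 = 1.60 × 10⁶.
0.367 M / 1.60 × 10⁶ = 2.29 × 10⁻⁷ M = 229 nM.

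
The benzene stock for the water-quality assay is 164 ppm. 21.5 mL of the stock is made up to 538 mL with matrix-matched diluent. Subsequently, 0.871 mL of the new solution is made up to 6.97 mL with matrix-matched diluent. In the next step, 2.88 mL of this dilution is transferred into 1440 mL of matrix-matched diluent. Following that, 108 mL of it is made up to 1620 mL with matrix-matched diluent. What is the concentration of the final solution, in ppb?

Overall dilution factor = 25.02 × 8.002 × 501 × 15 = 1.50 × 10⁶.
164 ppm / 1.50 × 10⁶ = 1.09 × 10⁻⁴ ppm = 0.109 ppb.

0.109 ppb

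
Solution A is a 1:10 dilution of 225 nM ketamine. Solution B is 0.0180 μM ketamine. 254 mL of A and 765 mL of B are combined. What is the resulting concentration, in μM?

C_A = 225 nM / 10 = 22.5 nM.
C_B = 0.0180 μM = 18.0 nM.
C_mix = (C_A·V_A + C_B·V_B)/(V_A + V_B) = (22.5×254 + 18.0×765) / 1019 = 19.1 nM = 0.0191 μM.

0.0191 μM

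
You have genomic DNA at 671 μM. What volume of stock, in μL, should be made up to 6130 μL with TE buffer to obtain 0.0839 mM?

0.0839 mM = 83.9 μM.
V₁ = C₂V₂/C₁ = 83.9 × 6130 / 671 = 766 μL.

766 μL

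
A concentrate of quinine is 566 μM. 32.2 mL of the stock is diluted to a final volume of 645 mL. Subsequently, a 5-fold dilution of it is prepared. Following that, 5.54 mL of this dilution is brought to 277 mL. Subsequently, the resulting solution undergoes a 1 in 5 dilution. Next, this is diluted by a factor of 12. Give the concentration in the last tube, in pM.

Overall dilution factor = 20.03 × 5 × 50 × 5 × 12 = 3.00 × 10⁵.
566 μM / 3.00 × 10⁵ = 1.88 × 10⁻³ μM = 1880 pM.

1880 pM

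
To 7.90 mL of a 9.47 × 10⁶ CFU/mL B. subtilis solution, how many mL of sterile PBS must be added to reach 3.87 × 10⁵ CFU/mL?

V₂ = C₁V₁/C₂ = 9.47 × 10⁶ × 7.90 / 3.87 × 10⁵ = 193 mL.
Diluent to add = V₂ − V₁ = 193 − 7.90 = 185 mL.

185 mL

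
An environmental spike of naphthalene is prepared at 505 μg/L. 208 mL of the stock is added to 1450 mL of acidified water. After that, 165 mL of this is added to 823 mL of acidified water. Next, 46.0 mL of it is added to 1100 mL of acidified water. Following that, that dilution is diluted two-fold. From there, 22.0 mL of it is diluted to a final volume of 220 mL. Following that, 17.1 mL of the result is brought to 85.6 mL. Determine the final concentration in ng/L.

Overall dilution factor = 7.971 × 5.988 × 24.91 × 2 × 10 × 5.006 = 1.19 × 10⁵.
505 μg/L / 1.19 × 10⁵ = 4.24 × 10⁻³ μg/L = 4.24 ng/L.

4.24 ng/L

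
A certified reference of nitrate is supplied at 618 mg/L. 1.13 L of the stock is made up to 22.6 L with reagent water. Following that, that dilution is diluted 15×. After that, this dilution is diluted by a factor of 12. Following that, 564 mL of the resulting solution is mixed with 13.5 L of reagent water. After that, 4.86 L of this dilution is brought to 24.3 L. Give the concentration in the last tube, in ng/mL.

Overall dilution factor = 20 × 15 × 12 × 24.94 × 5 = 4.49 × 10⁵.
618 mg/L / 4.49 × 10⁵ = 1.38 × 10⁻³ mg/L = 1.38 ng/mL.

1.38 ng/mL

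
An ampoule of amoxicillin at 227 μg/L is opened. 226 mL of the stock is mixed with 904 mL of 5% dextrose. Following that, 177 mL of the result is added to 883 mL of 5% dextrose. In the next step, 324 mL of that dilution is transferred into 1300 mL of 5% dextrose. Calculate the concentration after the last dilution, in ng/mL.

1.51 ng/mL

Overall dilution factor = 5 × 5.989 × 5.012 = 150.
227 μg/L / 150 = 1.51 μg/L = 1.51 ng/mL.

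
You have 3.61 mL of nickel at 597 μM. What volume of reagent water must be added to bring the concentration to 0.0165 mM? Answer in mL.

0.0165 mM = 16.5 μM.
V₂ = C₁V₁/C₂ = 597 × 3.61 / 16.5 = 131 mL.
Diluent to add = V₂ − V₁ = 131 − 3.61 = 127 mL.

127 mL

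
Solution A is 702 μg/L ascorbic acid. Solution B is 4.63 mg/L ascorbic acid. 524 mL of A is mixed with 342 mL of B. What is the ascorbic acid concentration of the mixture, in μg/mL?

C_B = 4.63 mg/L = 4630 μg/L.
C_mix = (C_A·V_A + C_B·V_B)/(V_A + V_B) = (702×524 + 4630×342) / 866.0 = 2253 μg/L = 2.25 μg/mL.

2.25 μg/mL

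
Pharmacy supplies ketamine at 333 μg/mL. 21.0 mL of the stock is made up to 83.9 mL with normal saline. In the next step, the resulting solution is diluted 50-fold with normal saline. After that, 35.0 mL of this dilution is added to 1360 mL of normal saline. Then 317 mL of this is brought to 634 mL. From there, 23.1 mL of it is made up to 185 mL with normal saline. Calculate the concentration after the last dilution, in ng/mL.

Overall dilution factor = 3.995 × 50 × 39.86 × 2 × 8.009 = 1.28 × 10⁵.
333 μg/mL / 1.28 × 10⁵ = 2.61 × 10⁻³ μg/mL = 2.61 ng/mL.

2.61 ng/mL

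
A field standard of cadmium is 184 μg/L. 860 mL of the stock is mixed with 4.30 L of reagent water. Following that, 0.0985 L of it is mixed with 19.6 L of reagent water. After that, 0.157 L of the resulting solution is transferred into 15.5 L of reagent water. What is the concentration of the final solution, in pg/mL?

1.54 pg/mL

Overall dilution factor = 6 × 200.0 × 99.73 = 1.20 × 10⁵.
184 μg/L / 1.20 × 10⁵ = 1.54 × 10⁻³ μg/L = 1.54 pg/mL.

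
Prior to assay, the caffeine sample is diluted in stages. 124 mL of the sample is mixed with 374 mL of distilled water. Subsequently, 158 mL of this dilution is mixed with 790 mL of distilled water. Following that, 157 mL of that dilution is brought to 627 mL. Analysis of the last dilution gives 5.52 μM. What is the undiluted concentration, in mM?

0.531 mM

Overall dilution factor = 4.016 × 6 × 3.994 = 96.2.
Original = 5.52 μM × 96.2 = 531 μM = 0.531 mM.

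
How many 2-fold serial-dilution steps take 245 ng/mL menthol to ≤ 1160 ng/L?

Need 2ⁿ ≥ 211, so n ≥ log(211)/log(2) = 7.72.
Minimum whole steps: n = 8.

8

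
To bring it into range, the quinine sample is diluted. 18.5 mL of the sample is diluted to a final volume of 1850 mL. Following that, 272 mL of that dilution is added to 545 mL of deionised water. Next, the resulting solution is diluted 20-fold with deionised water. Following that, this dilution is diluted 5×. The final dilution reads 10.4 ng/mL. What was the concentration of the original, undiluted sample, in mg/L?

Overall dilution factor = 100 × 3.004 × 20 × 5 = 3.00 × 10⁴.
Original = 10.4 ng/mL × 3.00 × 10⁴ = 3.12 × 10⁵ ng/mL = 312 mg/L.

312 mg/L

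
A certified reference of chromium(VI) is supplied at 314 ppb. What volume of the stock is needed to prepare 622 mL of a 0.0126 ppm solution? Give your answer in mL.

25.0 mL

0.0126 ppm = 12.6 ppb.
V₁ = C₂V₂/C₁ = 12.6 × 622 / 314 = 25.0 mL.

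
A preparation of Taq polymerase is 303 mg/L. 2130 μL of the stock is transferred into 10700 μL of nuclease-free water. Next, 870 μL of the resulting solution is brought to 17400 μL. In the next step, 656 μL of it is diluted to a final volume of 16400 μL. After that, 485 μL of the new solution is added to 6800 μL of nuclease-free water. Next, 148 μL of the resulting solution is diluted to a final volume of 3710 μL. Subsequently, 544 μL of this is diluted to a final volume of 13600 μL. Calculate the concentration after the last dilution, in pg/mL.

10.7 pg/mL

Overall dilution factor = 6.023 × 20 × 25 × 15.02 × 25.07 × 25 = 2.84 × 10⁷.
303 mg/L / 2.84 × 10⁷ = 1.07 × 10⁻⁵ mg/L = 10.7 pg/mL.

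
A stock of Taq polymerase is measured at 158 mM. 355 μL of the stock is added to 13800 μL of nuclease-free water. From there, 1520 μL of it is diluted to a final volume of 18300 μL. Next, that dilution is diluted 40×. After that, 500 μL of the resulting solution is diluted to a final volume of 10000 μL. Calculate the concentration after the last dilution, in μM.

Overall dilution factor = 39.87 × 12.04 × 40 × 20 = 3.84 × 10⁵.
158 mM / 3.84 × 10⁵ = 4.11 × 10⁻⁴ mM = 0.411 μM.

0.411 μM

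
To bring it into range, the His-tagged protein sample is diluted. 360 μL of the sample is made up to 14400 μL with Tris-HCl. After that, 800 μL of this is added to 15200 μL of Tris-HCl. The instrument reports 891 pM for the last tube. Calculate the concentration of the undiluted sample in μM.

Overall dilution factor = 40 × 20 = 800.
Original = 891 pM × 800 = 7.13 × 10⁵ pM = 0.713 μM.

0.713 μM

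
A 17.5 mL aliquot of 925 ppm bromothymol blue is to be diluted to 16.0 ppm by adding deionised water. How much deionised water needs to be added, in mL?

V₂ = C₁V₁/C₂ = 925 × 17.5 / 16.0 = 1012 mL.
Diluent to add = V₂ − V₁ = 1012 − 17.5 = 994 mL.

994 mL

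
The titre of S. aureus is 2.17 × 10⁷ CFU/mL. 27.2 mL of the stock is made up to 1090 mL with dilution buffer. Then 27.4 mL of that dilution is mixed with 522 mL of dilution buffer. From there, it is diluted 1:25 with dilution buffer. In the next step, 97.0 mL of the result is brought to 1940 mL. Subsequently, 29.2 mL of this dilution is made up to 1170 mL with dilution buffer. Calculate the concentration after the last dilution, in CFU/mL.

1.35 CFU/mL

Overall dilution factor = 40.07 × 20.05 × 25 × 20 × 40.07 = 1.61 × 10⁷.
2.17 × 10⁷ CFU/mL / 1.61 × 10⁷ = 1.35 CFU/mL.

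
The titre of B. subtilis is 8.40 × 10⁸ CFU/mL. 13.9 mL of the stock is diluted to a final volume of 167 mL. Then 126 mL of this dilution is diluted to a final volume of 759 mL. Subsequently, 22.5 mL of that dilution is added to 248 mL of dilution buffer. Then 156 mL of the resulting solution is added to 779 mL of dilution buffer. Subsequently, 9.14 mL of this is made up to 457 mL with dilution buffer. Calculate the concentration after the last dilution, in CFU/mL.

Overall dilution factor = 12.01 × 6.024 × 12.02 × 5.994 × 50 = 2.61 × 10⁵.
8.40 × 10⁸ CFU/mL / 2.61 × 10⁵ = 3220 CFU/mL.

3220 CFU/mL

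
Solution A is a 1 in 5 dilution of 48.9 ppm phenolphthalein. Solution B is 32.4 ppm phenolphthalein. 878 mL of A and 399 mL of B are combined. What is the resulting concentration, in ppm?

16.8 ppm

C_A = 48.9 ppm / 5 = 9.78 ppm.
C_mix = (C_A·V_A + C_B·V_B)/(V_A + V_B) = (9.78×878 + 32.4×399) / 1277 = 16.8 ppm.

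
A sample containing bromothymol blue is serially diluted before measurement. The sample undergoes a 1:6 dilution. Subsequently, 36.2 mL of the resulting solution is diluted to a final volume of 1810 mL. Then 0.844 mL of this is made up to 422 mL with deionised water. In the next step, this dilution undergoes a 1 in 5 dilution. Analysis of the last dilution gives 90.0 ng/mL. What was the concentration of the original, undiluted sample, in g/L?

67.5 g/L

Overall dilution factor = 6 × 50 × 500 × 5 = 7.50 × 10⁵.
Original = 90.0 ng/mL × 7.50 × 10⁵ = 6.75 × 10⁷ ng/mL = 67.5 g/L.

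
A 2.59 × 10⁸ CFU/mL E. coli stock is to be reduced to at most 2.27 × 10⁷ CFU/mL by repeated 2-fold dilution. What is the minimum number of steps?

Need 2ⁿ ≥ 11.4, so n ≥ log(11.4)/log(2) = 3.51.
Minimum whole steps: n = 4.

4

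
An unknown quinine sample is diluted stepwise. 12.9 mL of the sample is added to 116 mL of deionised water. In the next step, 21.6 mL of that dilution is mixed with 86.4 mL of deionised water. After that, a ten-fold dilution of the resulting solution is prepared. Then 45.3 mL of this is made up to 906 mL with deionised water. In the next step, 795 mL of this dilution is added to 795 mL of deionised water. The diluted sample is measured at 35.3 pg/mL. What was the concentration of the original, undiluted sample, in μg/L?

Overall dilution factor = 9.992 × 5 × 10 × 20 × 2 = 2.00 × 10⁴.
Original = 35.3 pg/mL × 2.00 × 10⁴ = 7.05 × 10⁵ pg/mL = 705 μg/L.

705 μg/L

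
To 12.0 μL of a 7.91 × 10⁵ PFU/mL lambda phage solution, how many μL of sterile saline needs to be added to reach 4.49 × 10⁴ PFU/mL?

V₂ = C₁V₁/C₂ = 7.91 × 10⁵ × 12.0 / 4.49 × 10⁴ = 211 μL.
Diluent to add = V₂ − V₁ = 211 − 12.0 = 199 μL.

199 μL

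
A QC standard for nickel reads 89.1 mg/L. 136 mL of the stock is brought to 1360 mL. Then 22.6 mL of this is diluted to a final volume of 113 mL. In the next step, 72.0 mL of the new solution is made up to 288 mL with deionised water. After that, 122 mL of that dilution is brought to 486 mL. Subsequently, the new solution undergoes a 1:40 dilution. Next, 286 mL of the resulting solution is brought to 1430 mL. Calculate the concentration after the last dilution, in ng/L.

Overall dilution factor = 10 × 5 × 4 × 3.984 × 40 × 5 = 1.59 × 10⁵.
89.1 mg/L / 1.59 × 10⁵ = 5.59 × 10⁻⁴ mg/L = 559 ng/L.

559 ng/L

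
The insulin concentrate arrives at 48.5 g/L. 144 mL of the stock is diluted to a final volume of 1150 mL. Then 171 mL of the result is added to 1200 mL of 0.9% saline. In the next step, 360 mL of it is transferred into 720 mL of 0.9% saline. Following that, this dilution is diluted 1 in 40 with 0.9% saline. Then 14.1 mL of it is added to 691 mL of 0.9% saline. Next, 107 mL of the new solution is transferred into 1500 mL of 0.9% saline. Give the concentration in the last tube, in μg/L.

8.40 μg/L

Overall dilution factor = 7.986 × 8.018 × 3 × 40 × 50.01 × 15.02 = 5.77 × 10⁶.
48.5 g/L / 5.77 × 10⁶ = 8.40 × 10⁻⁶ g/L = 8.40 μg/L.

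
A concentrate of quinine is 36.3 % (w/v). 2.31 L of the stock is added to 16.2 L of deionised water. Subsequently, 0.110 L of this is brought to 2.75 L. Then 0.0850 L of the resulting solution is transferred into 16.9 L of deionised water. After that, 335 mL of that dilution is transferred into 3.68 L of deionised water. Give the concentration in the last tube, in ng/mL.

757 ng/mL

Overall dilution factor = 8.013 × 25 × 199.8 × 11.99 = 4.80 × 10⁵.
36.3 % (w/v) / 4.80 × 10⁵ = 7.57 × 10⁻⁵ % (w/v) = 757 ng/mL.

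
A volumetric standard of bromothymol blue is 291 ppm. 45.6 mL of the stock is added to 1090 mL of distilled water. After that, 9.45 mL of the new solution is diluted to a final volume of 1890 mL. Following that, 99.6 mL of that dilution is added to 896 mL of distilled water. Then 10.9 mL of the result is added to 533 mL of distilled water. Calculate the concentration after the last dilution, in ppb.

0.117 ppb

Overall dilution factor = 24.90 × 200 × 9.996 × 49.90 = 2.48 × 10⁶.
291 ppm / 2.48 × 10⁶ = 1.17 × 10⁻⁴ ppm = 0.117 ppb.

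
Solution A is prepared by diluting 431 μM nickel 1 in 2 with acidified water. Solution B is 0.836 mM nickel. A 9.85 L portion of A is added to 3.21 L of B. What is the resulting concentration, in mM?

0.368 mM

C_A = 431 μM / 2 = 216 μM.
C_B = 0.836 mM = 836 μM.
C_mix = (C_A·V_A + C_B·V_B)/(V_A + V_B) = (216×9.85 + 836×3.21) / 13.06 = 368 μM = 0.368 mM.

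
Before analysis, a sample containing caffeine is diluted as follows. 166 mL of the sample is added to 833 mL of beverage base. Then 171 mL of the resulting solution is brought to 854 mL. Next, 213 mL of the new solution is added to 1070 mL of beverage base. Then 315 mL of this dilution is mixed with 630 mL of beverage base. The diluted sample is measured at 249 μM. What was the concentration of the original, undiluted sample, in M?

0.135 M

Overall dilution factor = 6.018 × 4.994 × 6.023 × 3 = 543.
Original = 249 μM × 543 = 1.35 × 10⁵ μM = 0.135 M.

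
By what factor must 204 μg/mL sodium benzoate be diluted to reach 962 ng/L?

Factor = C₀/C_target = 204 μg/mL / 962 ng/L = 2.12 × 10⁵.

2.12 × 10⁵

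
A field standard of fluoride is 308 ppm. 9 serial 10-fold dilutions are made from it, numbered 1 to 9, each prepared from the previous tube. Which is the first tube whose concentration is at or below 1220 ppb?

Tube n has concentration 308 ppm / 10ⁿ.
Need 10ⁿ ≥ 308 ppm / 1220 ppb = 252, so n ≥ 2.40.
First such tube: n = 3.

tube 3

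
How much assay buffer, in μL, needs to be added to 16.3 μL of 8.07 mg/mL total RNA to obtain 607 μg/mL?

200 μL

607 μg/mL = 0.607 mg/mL.
V₂ = C₁V₁/C₂ = 8.07 × 16.3 / 0.607 = 217 μL.
Diluent to add = V₂ − V₁ = 217 − 16.3 = 200 μL.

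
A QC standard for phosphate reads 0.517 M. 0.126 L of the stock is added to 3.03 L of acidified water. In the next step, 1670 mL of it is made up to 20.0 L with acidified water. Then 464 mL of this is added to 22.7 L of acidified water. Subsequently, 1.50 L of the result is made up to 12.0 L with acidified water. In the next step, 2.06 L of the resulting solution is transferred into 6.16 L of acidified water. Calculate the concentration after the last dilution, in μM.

1.08 μM

Overall dilution factor = 25.05 × 11.98 × 49.92 × 8 × 3.990 = 4.78 × 10⁵.
0.517 M / 4.78 × 10⁵ = 1.08 × 10⁻⁶ M = 1.08 μM.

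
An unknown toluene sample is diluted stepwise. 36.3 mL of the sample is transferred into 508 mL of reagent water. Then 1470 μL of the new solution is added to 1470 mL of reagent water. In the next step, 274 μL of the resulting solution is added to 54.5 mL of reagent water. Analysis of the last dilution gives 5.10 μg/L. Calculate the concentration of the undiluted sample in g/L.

15.3 g/L

Overall dilution factor = 14.99 × 1001 × 199.9 = 3.00 × 10⁶.
Original = 5.10 μg/L × 3.00 × 10⁶ = 1.53 × 10⁷ μg/L = 15.3 g/L.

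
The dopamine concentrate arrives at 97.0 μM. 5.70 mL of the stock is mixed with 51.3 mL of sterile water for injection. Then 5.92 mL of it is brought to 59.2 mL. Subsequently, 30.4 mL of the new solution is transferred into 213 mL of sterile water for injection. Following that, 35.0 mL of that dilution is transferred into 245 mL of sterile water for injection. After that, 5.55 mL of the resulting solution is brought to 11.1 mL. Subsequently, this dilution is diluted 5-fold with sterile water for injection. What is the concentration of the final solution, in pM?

1510 pM

Overall dilution factor = 10 × 10 × 8.007 × 8 × 2 × 5 = 6.41 × 10⁴.
97.0 μM / 6.41 × 10⁴ = 1.51 × 10⁻³ μM = 1510 pM.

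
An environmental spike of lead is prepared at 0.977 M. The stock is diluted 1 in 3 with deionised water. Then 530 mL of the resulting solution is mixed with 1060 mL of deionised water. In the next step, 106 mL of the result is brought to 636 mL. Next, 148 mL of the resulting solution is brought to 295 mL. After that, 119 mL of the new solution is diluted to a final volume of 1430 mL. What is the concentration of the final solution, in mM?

Overall dilution factor = 3 × 3 × 6 × 1.993 × 12.02 = 1293.
0.977 M / 1293 = 7.55 × 10⁻⁴ M = 0.755 mM.

0.755 mM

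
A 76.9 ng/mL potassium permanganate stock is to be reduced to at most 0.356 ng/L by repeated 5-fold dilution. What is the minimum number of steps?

Need 5ⁿ ≥ 2.16 × 10⁵, so n ≥ log(2.16 × 10⁵)/log(5) = 7.63.
Minimum whole steps: n = 8.

8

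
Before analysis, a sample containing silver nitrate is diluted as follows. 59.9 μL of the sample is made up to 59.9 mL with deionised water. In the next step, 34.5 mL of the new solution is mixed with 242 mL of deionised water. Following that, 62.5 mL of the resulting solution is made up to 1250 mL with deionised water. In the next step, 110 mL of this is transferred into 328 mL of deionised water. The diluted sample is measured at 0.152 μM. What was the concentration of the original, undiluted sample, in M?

Overall dilution factor = 1000 × 8.014 × 20 × 3.982 = 6.38 × 10⁵.
Original = 0.152 μM × 6.38 × 10⁵ = 9.70 × 10⁴ μM = 0.0970 M.

0.0970 M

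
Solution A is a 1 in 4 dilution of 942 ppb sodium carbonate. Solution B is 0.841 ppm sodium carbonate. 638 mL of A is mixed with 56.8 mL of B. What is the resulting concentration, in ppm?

C_A = 942 ppb / 4 = 236 ppb.
C_B = 0.841 ppm = 841 ppb.
C_mix = (C_A·V_A + C_B·V_B)/(V_A + V_B) = (236×638 + 841×56.8) / 694.8 = 285 ppb = 0.285 ppm.

0.285 ppm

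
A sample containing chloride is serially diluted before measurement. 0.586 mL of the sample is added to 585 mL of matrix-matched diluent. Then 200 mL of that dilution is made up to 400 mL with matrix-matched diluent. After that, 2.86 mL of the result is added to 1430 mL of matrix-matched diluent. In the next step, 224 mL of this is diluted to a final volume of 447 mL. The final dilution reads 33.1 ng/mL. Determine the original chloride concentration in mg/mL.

Overall dilution factor = 999.3 × 2 × 501 × 1.996 = 2.00 × 10⁶.
Original = 33.1 ng/mL × 2.00 × 10⁶ = 6.61 × 10⁷ ng/mL = 66.1 mg/mL.

66.1 mg/mL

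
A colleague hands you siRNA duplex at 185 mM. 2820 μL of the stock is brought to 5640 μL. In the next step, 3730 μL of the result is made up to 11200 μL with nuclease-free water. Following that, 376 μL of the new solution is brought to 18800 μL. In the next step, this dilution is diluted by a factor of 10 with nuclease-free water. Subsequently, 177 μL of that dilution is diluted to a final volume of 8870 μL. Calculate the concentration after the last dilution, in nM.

1230 nM

Overall dilution factor = 2 × 3.003 × 50 × 10 × 50.11 = 1.50 × 10⁵.
185 mM / 1.50 × 10⁵ = 1.23 × 10⁻³ mM = 1230 nM.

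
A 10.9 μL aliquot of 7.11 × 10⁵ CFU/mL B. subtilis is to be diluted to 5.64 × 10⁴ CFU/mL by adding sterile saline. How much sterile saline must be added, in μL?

V₂ = C₁V₁/C₂ = 7.11 × 10⁵ × 10.9 / 5.64 × 10⁴ = 137 μL.
Diluent to add = V₂ − V₁ = 137 − 10.9 = 127 μL.

127 μL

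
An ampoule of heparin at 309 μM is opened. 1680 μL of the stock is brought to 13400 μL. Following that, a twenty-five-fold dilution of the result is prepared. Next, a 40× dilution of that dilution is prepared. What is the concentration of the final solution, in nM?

38.7 nM

Overall dilution factor = 7.976 × 25 × 40 = 7976.
309 μM / 7976 = 0.0387 μM = 38.7 nM.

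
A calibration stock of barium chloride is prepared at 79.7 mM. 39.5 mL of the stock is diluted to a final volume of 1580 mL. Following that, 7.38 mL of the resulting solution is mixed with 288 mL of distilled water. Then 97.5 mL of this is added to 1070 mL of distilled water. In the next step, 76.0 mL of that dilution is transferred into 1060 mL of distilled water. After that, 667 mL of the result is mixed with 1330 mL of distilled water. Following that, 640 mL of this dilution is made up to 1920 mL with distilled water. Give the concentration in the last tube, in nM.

31.0 nM

Overall dilution factor = 40 × 40.02 × 11.97 × 14.95 × 2.994 × 3 = 2.57 × 10⁶.
79.7 mM / 2.57 × 10⁶ = 3.10 × 10⁻⁵ mM = 31.0 nM.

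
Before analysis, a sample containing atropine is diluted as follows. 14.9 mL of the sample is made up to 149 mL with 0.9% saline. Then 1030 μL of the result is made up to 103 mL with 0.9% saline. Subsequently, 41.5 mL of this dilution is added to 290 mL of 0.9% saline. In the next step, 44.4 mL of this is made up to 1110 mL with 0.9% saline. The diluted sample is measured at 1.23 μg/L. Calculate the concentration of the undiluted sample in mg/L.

246 mg/L

Overall dilution factor = 10 × 100 × 7.988 × 25 = 2.00 × 10⁵.
Original = 1.23 μg/L × 2.00 × 10⁵ = 2.46 × 10⁵ μg/L = 246 mg/L.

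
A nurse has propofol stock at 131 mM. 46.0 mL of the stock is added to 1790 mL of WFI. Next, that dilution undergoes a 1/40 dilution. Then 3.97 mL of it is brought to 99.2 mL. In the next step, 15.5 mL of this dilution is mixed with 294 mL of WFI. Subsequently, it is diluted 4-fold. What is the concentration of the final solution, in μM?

Overall dilution factor = 39.91 × 40 × 24.99 × 19.97 × 4 = 3.19 × 10⁶.
131 mM / 3.19 × 10⁶ = 4.11 × 10⁻⁵ mM = 0.0411 μM.

0.0411 μM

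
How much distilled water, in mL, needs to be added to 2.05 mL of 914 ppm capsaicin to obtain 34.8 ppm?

V₂ = C₁V₁/C₂ = 914 × 2.05 / 34.8 = 53.8 mL.
Diluent to add = V₂ − V₁ = 53.8 − 2.05 = 51.8 mL.

51.8 mL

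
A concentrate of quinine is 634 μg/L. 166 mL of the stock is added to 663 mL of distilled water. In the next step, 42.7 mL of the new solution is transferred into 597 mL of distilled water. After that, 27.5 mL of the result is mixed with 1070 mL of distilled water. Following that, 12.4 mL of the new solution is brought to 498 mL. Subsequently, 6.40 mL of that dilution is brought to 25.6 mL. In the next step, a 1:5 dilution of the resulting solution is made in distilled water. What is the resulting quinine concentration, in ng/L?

Overall dilution factor = 4.994 × 14.98 × 39.91 × 40.16 × 4 × 5 = 2.40 × 10⁶.
634 μg/L / 2.40 × 10⁶ = 2.64 × 10⁻⁴ μg/L = 0.264 ng/L.

0.264 ng/L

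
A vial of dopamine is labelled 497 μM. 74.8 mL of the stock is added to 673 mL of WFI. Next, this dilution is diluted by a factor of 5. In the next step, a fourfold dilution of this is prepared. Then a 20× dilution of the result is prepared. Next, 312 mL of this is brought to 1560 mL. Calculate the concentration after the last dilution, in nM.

24.9 nM

Overall dilution factor = 9.997 × 5 × 4 × 20 × 5 = 2.00 × 10⁴.
497 μM / 2.00 × 10⁴ = 0.0249 μM = 24.9 nM.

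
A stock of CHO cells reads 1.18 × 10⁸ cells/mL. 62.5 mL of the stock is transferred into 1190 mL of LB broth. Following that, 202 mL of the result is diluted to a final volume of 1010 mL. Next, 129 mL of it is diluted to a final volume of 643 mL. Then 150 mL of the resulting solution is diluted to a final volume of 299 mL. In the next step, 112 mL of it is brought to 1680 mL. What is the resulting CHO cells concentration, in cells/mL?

7900 cells/mL

Overall dilution factor = 20.04 × 5 × 4.984 × 1.993 × 15 = 1.49 × 10⁴.
1.18 × 10⁸ cells/mL / 1.49 × 10⁴ = 7900 cells/mL.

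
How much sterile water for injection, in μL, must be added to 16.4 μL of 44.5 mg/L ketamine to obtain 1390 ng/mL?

509 μL

1390 ng/mL = 1.39 mg/L.
V₂ = C₁V₁/C₂ = 44.5 × 16.4 / 1.39 = 525 μL.
Diluent to add = V₂ − V₁ = 525 − 16.4 = 509 μL.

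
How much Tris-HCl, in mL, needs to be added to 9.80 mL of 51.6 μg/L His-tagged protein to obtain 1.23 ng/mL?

401 mL

1.23 ng/mL = 1.23 μg/L.
V₂ = C₁V₁/C₂ = 51.6 × 9.80 / 1.23 = 411 mL.
Diluent to add = V₂ − V₁ = 411 − 9.80 = 401 mL.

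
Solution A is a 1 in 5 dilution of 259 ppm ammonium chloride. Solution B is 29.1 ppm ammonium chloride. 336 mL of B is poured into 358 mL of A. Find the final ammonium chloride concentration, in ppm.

C_A = 259 ppm / 5 = 51.8 ppm.
C_mix = (C_A·V_A + C_B·V_B)/(V_A + V_B) = (51.8×358 + 29.1×336) / 694.0 = 40.8 ppm.

40.8 ppm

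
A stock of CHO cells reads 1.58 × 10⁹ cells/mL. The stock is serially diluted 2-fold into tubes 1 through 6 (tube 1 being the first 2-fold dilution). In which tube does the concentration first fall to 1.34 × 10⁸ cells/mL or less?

Tube n has concentration 1.58 × 10⁹ cells/mL / 2ⁿ.
Need 2ⁿ ≥ 1.58 × 10⁹ cells/mL / 1.34 × 10⁸ cells/mL = 11.8, so n ≥ 3.56.
First such tube: n = 4.

tube 4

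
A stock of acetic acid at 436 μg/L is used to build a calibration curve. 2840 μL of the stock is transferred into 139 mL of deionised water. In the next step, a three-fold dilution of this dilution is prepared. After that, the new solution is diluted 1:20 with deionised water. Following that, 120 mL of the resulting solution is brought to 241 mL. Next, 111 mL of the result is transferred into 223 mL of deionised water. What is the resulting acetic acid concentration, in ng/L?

24.1 ng/L

Overall dilution factor = 49.94 × 3 × 20 × 2.008 × 3.009 = 1.81 × 10⁴.
436 μg/L / 1.81 × 10⁴ = 0.0241 μg/L = 24.1 ng/L.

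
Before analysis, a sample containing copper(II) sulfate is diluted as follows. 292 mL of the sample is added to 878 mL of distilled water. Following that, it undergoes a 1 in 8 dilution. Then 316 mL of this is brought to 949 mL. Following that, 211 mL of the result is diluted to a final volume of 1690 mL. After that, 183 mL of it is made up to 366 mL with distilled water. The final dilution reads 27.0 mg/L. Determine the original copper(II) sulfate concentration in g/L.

Overall dilution factor = 4.007 × 8 × 3.003 × 8.009 × 2 = 1542.
Original = 27.0 mg/L × 1542 = 4.16 × 10⁴ mg/L = 41.6 g/L.

41.6 g/L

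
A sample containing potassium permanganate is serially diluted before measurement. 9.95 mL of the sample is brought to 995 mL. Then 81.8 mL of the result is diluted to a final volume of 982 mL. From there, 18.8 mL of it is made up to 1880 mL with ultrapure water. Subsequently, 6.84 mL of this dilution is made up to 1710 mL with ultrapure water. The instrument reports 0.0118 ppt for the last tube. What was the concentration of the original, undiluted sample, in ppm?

Overall dilution factor = 100 × 12.00 × 100 × 250 = 3.00 × 10⁷.
Original = 0.0118 ppt × 3.00 × 10⁷ = 3.54 × 10⁵ ppt = 0.354 ppm.

0.354 ppm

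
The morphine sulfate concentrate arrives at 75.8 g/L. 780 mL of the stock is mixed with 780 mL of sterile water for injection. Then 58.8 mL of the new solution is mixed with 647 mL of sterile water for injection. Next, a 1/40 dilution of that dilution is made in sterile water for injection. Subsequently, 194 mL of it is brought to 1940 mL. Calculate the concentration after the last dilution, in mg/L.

Overall dilution factor = 2 × 12.00 × 40 × 10 = 9603.
75.8 g/L / 9603 = 7.89 × 10⁻³ g/L = 7.89 mg/L.

7.89 mg/L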